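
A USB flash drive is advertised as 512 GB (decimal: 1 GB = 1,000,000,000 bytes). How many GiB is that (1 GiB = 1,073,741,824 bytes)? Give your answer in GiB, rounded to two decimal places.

476.84 GiB

512 GB × 1,000,000,000 bytes/GB = 512,000,000,000 bytes
1 GiB = 2^30 bytes = 1,073,741,824 bytes
512,000,000,000 / 1,073,741,824 = 476.84 GiB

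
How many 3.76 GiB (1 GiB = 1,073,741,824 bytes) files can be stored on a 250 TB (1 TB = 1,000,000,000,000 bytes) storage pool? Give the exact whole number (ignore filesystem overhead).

Capacity: 250 TB = 250,000,000,000,000 bytes
Per item: 3.76 GiB = 4,037,269,258.24 bytes
⌊250,000,000,000,000 / 4,037,269,258.24⌋ = 61,923

61,923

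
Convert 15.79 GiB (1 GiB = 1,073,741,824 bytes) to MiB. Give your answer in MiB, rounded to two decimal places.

15.79 GiB = 15.79 × 2^30 bytes = 16,954,383,400.96 bytes
1 MiB = 2^20 bytes = 1,048,576 bytes
16,954,383,400.96 / 1,048,576 = 16,168.96 MiB

16,168.96 MiB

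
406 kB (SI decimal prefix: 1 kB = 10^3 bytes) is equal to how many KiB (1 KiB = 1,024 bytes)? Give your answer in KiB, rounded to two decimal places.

406 kB × 1,000 bytes/kB = 406,000 bytes
1 KiB = 2^10 bytes = 1,024 bytes
406,000 / 1,024 = 396.48 KiB

396.48 KiB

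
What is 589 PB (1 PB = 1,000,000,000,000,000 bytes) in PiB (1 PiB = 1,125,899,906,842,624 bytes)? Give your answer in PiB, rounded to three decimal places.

589 PB × 1,000,000,000,000,000 bytes/PB = 589,000,000,000,000,000 bytes
1 PiB = 2^50 bytes = 1,125,899,906,842,624 bytes
589,000,000,000,000,000 / 1,125,899,906,842,624 = 523.137 PiB

523.137 PiB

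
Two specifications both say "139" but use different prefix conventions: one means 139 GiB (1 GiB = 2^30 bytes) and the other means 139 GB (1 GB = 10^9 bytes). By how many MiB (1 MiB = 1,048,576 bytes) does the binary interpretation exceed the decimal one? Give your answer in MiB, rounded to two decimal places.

139 GiB = 139 × 1,073,741,824 = 149,250,113,536 bytes
139 GB = 139 × 1,000,000,000 = 139,000,000,000 bytes
difference = 10,250,113,536 bytes
10,250,113,536 / 1,048,576 = 9,775.27 MiB

9,775.27 MiB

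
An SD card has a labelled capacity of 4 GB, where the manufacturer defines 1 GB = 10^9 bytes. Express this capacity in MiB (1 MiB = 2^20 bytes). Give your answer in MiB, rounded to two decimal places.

3,814.70 MiB

4 GB = 4 × 10^9 bytes = 4,000,000,000 bytes
1 MiB = 1,048,576 bytes
4,000,000,000 / 1,048,576 = 3,814.70 MiB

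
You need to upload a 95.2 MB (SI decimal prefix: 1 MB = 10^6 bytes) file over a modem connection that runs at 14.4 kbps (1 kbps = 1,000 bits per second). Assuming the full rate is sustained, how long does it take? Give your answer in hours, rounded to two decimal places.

14.69 hours

95.2 MB = 95,200,000 bytes = 761,600,000 bits
14.4 kbps = 14,400 bits/s
time = 761,600,000 / 14,400 = 52,888.8889 s
52,888.8889 s / 3600 = 14.69 hours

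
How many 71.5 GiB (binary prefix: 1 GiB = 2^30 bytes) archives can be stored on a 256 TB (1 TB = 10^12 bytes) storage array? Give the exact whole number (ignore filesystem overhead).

3,334

Capacity: 256 TB = 256,000,000,000,000 bytes
Per item: 71.5 GiB = 76,772,540,416 bytes
⌊256,000,000,000,000 / 76,772,540,416⌋ = 3,334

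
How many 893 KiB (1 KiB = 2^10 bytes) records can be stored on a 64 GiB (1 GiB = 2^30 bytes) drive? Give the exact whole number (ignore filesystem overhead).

Capacity: 64 GiB = 68,719,476,736 bytes
Per item: 893 KiB = 914,432 bytes
⌊68,719,476,736 / 914,432⌋ = 75,149

75,149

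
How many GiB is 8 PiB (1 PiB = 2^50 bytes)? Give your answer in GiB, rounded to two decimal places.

8 PiB = 8 × 2^50 bytes = 9,007,199,254,740,992 bytes
1 GiB = 2^30 bytes = 1,073,741,824 bytes
9,007,199,254,740,992 / 1,073,741,824 = 8,388,608.00 GiB

8,388,608.00 GiB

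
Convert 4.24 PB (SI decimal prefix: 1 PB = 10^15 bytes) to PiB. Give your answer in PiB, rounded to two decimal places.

3.77 PiB

4.24 PB × 1,000,000,000,000,000 bytes/PB = 4,240,000,000,000,000 bytes
1 PiB = 2^50 bytes = 1,125,899,906,842,624 bytes
4,240,000,000,000,000 / 1,125,899,906,842,624 = 3.77 PiB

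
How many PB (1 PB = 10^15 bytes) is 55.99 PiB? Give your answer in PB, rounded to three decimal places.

55.99 PiB × 1,125,899,906,842,624 bytes/PiB = 63,039,135,784,118,517.76 bytes
1 PB = 10^15 bytes = 1,000,000,000,000,000 bytes
63,039,135,784,118,517.76 / 1,000,000,000,000,000 = 63.039 PB

63.039 PB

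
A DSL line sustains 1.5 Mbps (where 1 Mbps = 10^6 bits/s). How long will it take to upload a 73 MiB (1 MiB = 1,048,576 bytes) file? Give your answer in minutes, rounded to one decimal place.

73 MiB = 76,546,048 bytes = 612,368,384 bits
1.5 Mbps = 1,500,000 bits/s
time = 612,368,384 / 1,500,000 = 408.25 s
408.25 s / 60 = 6.8 minutes

6.8 minutes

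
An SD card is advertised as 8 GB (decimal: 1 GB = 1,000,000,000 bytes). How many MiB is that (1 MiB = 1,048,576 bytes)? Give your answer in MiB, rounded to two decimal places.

8 GB × 1,000,000,000 bytes/GB = 8,000,000,000 bytes
1 MiB = 2^20 bytes = 1,048,576 bytes
8,000,000,000 / 1,048,576 = 7,629.39 MiB

7,629.39 MiB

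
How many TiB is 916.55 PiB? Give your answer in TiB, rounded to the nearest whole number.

938,547 TiB

916.55 PiB = 916.55 × 2^50 bytes = 1,031,943,559,616,607,027.2 bytes
1 TiB = 2^40 bytes = 1,099,511,627,776 bytes
1,031,943,559,616,607,027.2 / 1,099,511,627,776 = 938,547 TiB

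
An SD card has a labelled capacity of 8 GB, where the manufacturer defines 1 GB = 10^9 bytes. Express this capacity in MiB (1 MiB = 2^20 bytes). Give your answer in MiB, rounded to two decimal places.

7,629.39 MiB

8 GB = 8 × 10^9 bytes = 8,000,000,000 bytes
1 MiB = 2^20 bytes = 1,048,576 bytes
8,000,000,000 / 1,048,576 = 7,629.39 MiB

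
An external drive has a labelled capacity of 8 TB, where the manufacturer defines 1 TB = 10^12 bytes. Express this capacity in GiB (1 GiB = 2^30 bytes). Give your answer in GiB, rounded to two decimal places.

7,450.58 GiB

8 TB = 8 × 10^12 bytes = 8,000,000,000,000 bytes
1 GiB = 1,073,741,824 bytes
8,000,000,000,000 / 1,073,741,824 = 7,450.58 GiB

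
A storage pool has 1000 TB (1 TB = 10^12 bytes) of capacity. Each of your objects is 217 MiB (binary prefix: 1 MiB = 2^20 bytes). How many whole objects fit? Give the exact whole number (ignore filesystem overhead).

Capacity: 1000 TB = 1,000,000,000,000,000 bytes
Per item: 217 MiB = 227,540,992 bytes
⌊1,000,000,000,000,000 / 227,540,992⌋ = 4,394,812

4,394,812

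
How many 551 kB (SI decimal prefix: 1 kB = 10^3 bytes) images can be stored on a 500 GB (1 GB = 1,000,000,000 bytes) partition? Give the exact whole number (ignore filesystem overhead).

Capacity: 500 GB = 500,000,000,000 bytes
Per item: 551 kB = 551,000 bytes
⌊500,000,000,000 / 551,000⌋ = 907,441

907,441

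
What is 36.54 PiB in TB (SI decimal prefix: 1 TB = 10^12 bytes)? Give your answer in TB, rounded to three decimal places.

36.54 PiB = 36.54 × 2^50 bytes = 41,140,382,596,029,480.96 bytes
1 TB = 1,000,000,000,000 bytes
41,140,382,596,029,480.96 / 1,000,000,000,000 = 41,140.383 TB

41,140.383 TB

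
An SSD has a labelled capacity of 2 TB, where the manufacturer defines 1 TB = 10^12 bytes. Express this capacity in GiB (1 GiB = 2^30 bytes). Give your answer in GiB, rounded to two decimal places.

2 TB × 1,000,000,000,000 bytes/TB = 2,000,000,000,000 bytes
1 GiB = 2^30 bytes = 1,073,741,824 bytes
2,000,000,000,000 / 1,073,741,824 = 1,862.65 GiB

1,862.65 GiB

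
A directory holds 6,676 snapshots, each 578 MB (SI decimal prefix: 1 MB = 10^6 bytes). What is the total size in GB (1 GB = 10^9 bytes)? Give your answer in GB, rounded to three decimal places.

3,858.728 GB

Total = 6,676 × 578 MB = 3,858,728 MB
= 3,858,728 × 1,000,000 bytes = 3,858,728,000,000 bytes
1 GB = 1,000,000,000 bytes
3,858,728,000,000 / 1,000,000,000 = 3,858.728 GB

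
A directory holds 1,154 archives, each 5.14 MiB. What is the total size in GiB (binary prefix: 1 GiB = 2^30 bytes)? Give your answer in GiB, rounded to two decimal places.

5.79 GiB

Total = 1,154 × 5.14 MiB = 5931.56 MiB
= 5931.56 × 1,048,576 bytes = 6,219,691,458.56 bytes
1 GiB = 1,073,741,824 bytes
6,219,691,458.56 / 1,073,741,824 = 5.79 GiB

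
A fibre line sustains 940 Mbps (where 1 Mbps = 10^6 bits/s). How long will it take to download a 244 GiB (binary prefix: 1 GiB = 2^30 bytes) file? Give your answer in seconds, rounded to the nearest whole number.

244 GiB = 261,993,005,056 bytes = 2,095,944,040,448 bits
940 Mbps = 940,000,000 bits/s
time = 2,095,944,040,448 / 940,000,000 = 2,230 s

2,230 seconds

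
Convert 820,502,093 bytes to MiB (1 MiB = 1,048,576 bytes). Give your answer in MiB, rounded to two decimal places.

820,502,093 bytes given.
1 MiB = 1,048,576 bytes
820,502,093 / 1,048,576 = 782.49 MiB

782.49 MiB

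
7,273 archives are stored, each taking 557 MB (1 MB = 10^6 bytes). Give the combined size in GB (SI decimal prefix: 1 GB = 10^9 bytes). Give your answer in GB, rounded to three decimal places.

Total = 7,273 × 557 MB = 4,051,061 MB
= 4,051,061 × 1,000,000 bytes = 4,051,061,000,000 bytes
1 GB = 1,000,000,000 bytes
4,051,061,000,000 / 1,000,000,000 = 4,051.061 GB

4,051.061 GB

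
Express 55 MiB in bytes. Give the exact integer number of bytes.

55 × 1,048,576 = 57,671,680 bytes

57,671,680 bytes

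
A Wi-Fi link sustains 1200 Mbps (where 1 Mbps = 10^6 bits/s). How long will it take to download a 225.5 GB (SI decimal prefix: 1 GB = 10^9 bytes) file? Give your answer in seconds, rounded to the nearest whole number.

1,503 seconds

225.5 GB = 225,500,000,000 bytes = 1,804,000,000,000 bits
1200 Mbps = 1,200,000,000 bits/s
time = 1,804,000,000,000 / 1,200,000,000 = 1,503 s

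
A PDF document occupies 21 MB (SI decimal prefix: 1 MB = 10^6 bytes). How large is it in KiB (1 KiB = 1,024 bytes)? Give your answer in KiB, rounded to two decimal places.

21 MB = 21 × 10^6 bytes = 21,000,000 bytes
1 KiB = 2^10 bytes = 1,024 bytes
21,000,000 / 1,024 = 20,507.81 KiB

20,507.81 KiB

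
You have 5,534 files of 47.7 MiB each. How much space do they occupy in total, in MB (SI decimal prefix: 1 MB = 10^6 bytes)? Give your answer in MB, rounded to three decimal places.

276,794.494 MB

Total = 5,534 × 47.7 MiB = 263971.8 MiB
= 263971.8 × 1,048,576 bytes = 276,794,494,156.8 bytes
1 MB = 1,000,000 bytes
276,794,494,156.8 / 1,000,000 = 276,794.494 MB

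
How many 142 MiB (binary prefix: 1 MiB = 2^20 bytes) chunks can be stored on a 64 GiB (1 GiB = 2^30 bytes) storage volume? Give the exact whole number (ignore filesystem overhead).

461

Capacity: 64 GiB = 68,719,476,736 bytes
Per item: 142 MiB = 148,897,792 bytes
⌊68,719,476,736 / 148,897,792⌋ = 461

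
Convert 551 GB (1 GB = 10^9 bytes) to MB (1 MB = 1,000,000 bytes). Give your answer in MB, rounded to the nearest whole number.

551 GB = 551 × 10^9 bytes = 551,000,000,000 bytes
1 MB = 1,000,000 bytes
551,000,000,000 / 1,000,000 = 551,000 MB

551,000 MB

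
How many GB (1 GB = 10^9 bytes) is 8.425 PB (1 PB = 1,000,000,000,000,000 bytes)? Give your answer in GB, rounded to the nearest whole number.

8.425 PB = 8.425 × 10^15 bytes = 8,425,000,000,000,000 bytes
1 GB = 1,000,000,000 bytes
8,425,000,000,000,000 / 1,000,000,000 = 8,425,000 GB

8,425,000 GB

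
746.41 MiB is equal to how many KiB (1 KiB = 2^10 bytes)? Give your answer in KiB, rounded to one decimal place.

764,323.8 KiB

746.41 MiB × 1,048,576 bytes/MiB = 782,667,612.16 bytes
1 KiB = 2^10 bytes = 1,024 bytes
782,667,612.16 / 1,024 = 764,323.8 KiB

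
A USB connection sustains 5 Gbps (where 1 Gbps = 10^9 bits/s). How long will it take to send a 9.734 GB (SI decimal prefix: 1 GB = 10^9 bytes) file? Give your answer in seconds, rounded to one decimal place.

15.6 seconds

9.734 GB = 9,734,000,000 bytes = 77,872,000,000 bits
5 Gbps = 5,000,000,000 bits/s
time = 77,872,000,000 / 5,000,000,000 = 15.6 s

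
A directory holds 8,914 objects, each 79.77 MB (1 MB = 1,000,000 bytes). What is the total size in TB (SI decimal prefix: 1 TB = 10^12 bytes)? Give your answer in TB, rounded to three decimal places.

Total = 8,914 × 79.77 MB = 711069.78 MB
= 711069.78 × 1,000,000 bytes = 711,069,780,000 bytes
1 TB = 1,000,000,000,000 bytes
711,069,780,000 / 1,000,000,000,000 = 0.711 TB

0.711 TB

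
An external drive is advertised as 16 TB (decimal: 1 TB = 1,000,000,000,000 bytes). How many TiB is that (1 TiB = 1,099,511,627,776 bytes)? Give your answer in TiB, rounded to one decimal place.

14.6 TiB

16 TB = 16 × 10^12 bytes = 16,000,000,000,000 bytes
1 TiB = 1,099,511,627,776 bytes
16,000,000,000,000 / 1,099,511,627,776 = 14.6 TiB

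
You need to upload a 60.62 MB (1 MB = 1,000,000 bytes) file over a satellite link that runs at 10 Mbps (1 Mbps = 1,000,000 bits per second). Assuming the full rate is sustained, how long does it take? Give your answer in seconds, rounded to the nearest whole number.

48 seconds

60.62 MB = 60,620,000 bytes = 484,960,000 bits
10 Mbps = 10,000,000 bits/s
time = 484,960,000 / 10,000,000 = 48 s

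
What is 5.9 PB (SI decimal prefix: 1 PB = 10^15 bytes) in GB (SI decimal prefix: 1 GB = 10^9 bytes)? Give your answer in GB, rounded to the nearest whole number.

5,900,000 GB

5.9 PB × 1,000,000,000,000,000 bytes/PB = 5,900,000,000,000,000 bytes
1 GB = 1,000,000,000 bytes
5,900,000,000,000,000 / 1,000,000,000 = 5,900,000 GB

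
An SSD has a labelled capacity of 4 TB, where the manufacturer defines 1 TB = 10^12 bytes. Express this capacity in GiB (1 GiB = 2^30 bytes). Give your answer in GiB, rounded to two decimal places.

3,725.29 GiB

4 TB = 4 × 10^12 bytes = 4,000,000,000,000 bytes
1 GiB = 1,073,741,824 bytes
4,000,000,000,000 / 1,073,741,824 = 3,725.29 GiB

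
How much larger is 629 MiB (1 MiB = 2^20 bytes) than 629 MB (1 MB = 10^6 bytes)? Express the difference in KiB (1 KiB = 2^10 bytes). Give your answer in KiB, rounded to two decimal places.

629 MiB = 629 × 1,048,576 = 659,554,304 bytes
629 MB = 629 × 1,000,000 = 629,000,000 bytes
difference = 30,554,304 bytes
30,554,304 / 1,024 = 29,838.19 KiB

29,838.19 KiB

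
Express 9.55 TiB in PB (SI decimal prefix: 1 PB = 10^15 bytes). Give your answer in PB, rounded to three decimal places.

9.55 TiB = 9.55 × 2^40 bytes = 10,500,336,045,260.8 bytes
1 PB = 1,000,000,000,000,000 bytes
10,500,336,045,260.8 / 1,000,000,000,000,000 = 0.011 PB

0.011 PB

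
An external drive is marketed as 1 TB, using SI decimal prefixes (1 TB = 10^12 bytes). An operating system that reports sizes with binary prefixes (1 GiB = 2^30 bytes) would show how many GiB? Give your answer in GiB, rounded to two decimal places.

1 TB × 1,000,000,000,000 bytes/TB = 1,000,000,000,000 bytes
1 GiB = 1,073,741,824 bytes
1,000,000,000,000 / 1,073,741,824 = 931.32 GiB

931.32 GiB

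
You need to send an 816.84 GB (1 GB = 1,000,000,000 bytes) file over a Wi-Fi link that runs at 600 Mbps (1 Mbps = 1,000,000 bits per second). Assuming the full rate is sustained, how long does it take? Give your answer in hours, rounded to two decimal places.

3.03 hours

816.84 GB = 816,840,000,000 bytes = 6,534,720,000,000 bits
600 Mbps = 600,000,000 bits/s
time = 6,534,720,000,000 / 600,000,000 = 10,891.2000 s
10,891.2000 s / 3600 = 3.03 hours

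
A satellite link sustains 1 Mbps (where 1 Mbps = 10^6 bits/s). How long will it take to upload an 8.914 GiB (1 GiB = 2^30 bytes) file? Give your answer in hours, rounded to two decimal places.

21.27 hours

8.914 GiB = 9,571,334,619.136 bytes = 76,570,676,953.088 bits
1 Mbps = 1,000,000 bits/s
time = 76,570,676,953.088 / 1,000,000 = 76,570.6770 s
76,570.6770 s / 3600 = 21.27 hours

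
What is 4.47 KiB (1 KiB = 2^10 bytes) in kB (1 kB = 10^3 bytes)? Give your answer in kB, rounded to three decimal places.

4.577 kB

4.47 KiB = 4.47 × 2^10 bytes = 4,577.28 bytes
1 kB = 1,000 bytes
4,577.28 / 1,000 = 4.577 kB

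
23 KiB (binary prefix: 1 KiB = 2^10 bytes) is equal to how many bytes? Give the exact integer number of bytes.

23 × 1,024 = 23,552 bytes  (1 KiB = 2^10 bytes)

23,552 bytes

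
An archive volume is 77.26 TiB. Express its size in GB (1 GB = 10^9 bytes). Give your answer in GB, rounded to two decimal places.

84,948.27 GB

77.26 TiB = 77.26 × 2^40 bytes = 84,948,268,361,973.76 bytes
1 GB = 1,000,000,000 bytes
84,948,268,361,973.76 / 1,000,000,000 = 84,948.27 GB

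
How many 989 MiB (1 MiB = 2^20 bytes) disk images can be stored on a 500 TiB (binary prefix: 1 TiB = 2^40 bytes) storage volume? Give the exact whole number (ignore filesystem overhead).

530,119

Capacity: 500 TiB = 549,755,813,888,000 bytes
Per item: 989 MiB = 1,037,041,664 bytes
⌊549,755,813,888,000 / 1,037,041,664⌋ = 530,119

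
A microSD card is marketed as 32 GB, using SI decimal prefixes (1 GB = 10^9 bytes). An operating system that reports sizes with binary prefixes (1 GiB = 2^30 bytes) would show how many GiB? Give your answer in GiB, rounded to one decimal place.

29.8 GiB

32 GB × 1,000,000,000 bytes/GB = 32,000,000,000 bytes
1 GiB = 1,073,741,824 bytes
32,000,000,000 / 1,073,741,824 = 29.8 GiB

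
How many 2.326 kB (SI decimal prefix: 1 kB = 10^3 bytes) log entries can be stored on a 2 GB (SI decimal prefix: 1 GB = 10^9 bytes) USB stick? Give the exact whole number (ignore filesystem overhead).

Capacity: 2 GB = 2,000,000,000 bytes
Per item: 2.326 kB = 2,326 bytes
⌊2,000,000,000 / 2,326⌋ = 859,845

859,845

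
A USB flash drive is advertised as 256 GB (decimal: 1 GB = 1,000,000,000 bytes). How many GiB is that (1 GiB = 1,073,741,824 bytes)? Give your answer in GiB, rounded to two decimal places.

238.42 GiB

256 GB = 256 × 10^9 bytes = 256,000,000,000 bytes
1 GiB = 2^30 bytes = 1,073,741,824 bytes
256,000,000,000 / 1,073,741,824 = 238.42 GiB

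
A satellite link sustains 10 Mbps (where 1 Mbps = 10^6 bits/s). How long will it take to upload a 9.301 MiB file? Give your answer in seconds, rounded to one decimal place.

7.8 seconds

9.301 MiB = 9,752,805.376 bytes = 78,022,443.008 bits
10 Mbps = 10,000,000 bits/s
time = 78,022,443.008 / 10,000,000 = 7.8 s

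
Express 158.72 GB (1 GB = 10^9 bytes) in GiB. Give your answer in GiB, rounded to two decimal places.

158.72 GB × 1,000,000,000 bytes/GB = 158,720,000,000 bytes
1 GiB = 1,073,741,824 bytes
158,720,000,000 / 1,073,741,824 = 147.82 GiB

147.82 GiB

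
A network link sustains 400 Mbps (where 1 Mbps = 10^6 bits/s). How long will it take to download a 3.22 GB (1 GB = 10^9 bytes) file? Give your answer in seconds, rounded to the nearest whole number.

64 seconds

3.22 GB = 3,220,000,000 bytes = 25,760,000,000 bits
400 Mbps = 400,000,000 bits/s
time = 25,760,000,000 / 400,000,000 = 64 s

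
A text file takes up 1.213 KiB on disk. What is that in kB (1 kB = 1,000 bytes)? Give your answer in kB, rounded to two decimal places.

1.24 kB

1.213 KiB = 1.213 × 2^10 bytes = 1,242.112 bytes
1 kB = 1,000 bytes
1,242.112 / 1,000 = 1.24 kB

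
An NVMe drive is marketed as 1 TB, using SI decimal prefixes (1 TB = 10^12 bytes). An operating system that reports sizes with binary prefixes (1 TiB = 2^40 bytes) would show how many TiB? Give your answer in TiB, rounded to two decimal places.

1 TB = 1 × 10^12 bytes = 1,000,000,000,000 bytes
1 TiB = 1,099,511,627,776 bytes
1,000,000,000,000 / 1,099,511,627,776 = 0.91 TiB

0.91 TiB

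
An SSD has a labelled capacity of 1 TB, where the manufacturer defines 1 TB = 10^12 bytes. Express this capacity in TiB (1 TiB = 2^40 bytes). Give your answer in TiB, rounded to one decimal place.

1 TB × 1,000,000,000,000 bytes/TB = 1,000,000,000,000 bytes
1 TiB = 1,099,511,627,776 bytes
1,000,000,000,000 / 1,099,511,627,776 = 0.9 TiB

0.9 TiB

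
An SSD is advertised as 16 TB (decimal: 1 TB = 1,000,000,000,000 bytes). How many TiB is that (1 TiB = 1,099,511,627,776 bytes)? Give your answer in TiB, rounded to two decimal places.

14.55 TiB

16 TB = 16 × 10^12 bytes = 16,000,000,000,000 bytes
1 TiB = 1,099,511,627,776 bytes
16,000,000,000,000 / 1,099,511,627,776 = 14.55 TiB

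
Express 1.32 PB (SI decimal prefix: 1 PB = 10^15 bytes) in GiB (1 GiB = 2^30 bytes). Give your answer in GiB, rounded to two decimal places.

1.32 PB × 1,000,000,000,000,000 bytes/PB = 1,320,000,000,000,000 bytes
1 GiB = 1,073,741,824 bytes
1,320,000,000,000,000 / 1,073,741,824 = 1,229,345.80 GiB

1,229,345.80 GiB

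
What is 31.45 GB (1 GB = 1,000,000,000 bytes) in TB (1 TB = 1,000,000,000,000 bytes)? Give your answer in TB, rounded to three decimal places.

31.45 GB = 31.45 × 10^9 bytes = 31,450,000,000 bytes
1 TB = 10^12 bytes = 1,000,000,000,000 bytes
31,450,000,000 / 1,000,000,000,000 = 0.031 TB

0.031 TB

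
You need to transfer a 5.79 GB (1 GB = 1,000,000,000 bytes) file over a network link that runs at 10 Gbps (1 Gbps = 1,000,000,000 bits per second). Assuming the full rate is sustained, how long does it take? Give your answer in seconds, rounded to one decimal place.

5.79 GB = 5,790,000,000 bytes = 46,320,000,000 bits
10 Gbps = 10,000,000,000 bits/s
time = 46,320,000,000 / 10,000,000,000 = 4.6 s

4.6 seconds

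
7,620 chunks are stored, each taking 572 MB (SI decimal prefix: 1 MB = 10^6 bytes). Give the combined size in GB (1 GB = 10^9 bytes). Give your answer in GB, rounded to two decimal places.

Total = 7,620 × 572 MB = 4,358,640 MB
= 4,358,640 × 1,000,000 bytes = 4,358,640,000,000 bytes
1 GB = 1,000,000,000 bytes
4,358,640,000,000 / 1,000,000,000 = 4,358.64 GB

4,358.64 GB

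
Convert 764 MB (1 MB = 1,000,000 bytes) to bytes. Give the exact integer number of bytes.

764 × 1,000,000 = 764,000,000 bytes  (1 MB = 10^6 bytes)

764,000,000 bytes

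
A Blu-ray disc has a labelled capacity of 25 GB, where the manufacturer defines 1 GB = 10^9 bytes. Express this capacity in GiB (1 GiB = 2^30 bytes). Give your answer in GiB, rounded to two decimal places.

23.28 GiB

25 GB × 1,000,000,000 bytes/GB = 25,000,000,000 bytes
1 GiB = 2^30 bytes = 1,073,741,824 bytes
25,000,000,000 / 1,073,741,824 = 23.28 GiB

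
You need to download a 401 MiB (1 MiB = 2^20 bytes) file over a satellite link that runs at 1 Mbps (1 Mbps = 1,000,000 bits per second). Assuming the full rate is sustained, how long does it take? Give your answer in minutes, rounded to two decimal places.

401 MiB = 420,478,976 bytes = 3,363,831,808 bits
1 Mbps = 1,000,000 bits/s
time = 3,363,831,808 / 1,000,000 = 3,363.832 s
3,363.832 s / 60 = 56.06 minutes

56.06 minutes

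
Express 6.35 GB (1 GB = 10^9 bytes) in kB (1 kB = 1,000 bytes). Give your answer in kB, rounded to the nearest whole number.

6,350,000 kB

6.35 GB = 6.35 × 10^9 bytes = 6,350,000,000 bytes
1 kB = 1,000 bytes
6,350,000,000 / 1,000 = 6,350,000 kB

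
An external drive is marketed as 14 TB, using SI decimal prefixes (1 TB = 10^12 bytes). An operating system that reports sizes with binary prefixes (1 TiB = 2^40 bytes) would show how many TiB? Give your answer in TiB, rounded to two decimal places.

14 TB = 14 × 10^12 bytes = 14,000,000,000,000 bytes
1 TiB = 1,099,511,627,776 bytes
14,000,000,000,000 / 1,099,511,627,776 = 12.73 TiB

12.73 TiB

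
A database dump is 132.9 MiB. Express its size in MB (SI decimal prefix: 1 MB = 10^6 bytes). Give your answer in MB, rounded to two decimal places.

132.9 MiB × 1,048,576 bytes/MiB = 139,355,750.4 bytes
1 MB = 1,000,000 bytes
139,355,750.4 / 1,000,000 = 139.36 MB

139.36 MB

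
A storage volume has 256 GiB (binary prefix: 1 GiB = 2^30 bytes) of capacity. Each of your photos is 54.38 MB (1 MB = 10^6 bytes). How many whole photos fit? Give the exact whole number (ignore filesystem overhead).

Capacity: 256 GiB = 274,877,906,944 bytes
Per item: 54.38 MB = 54,380,000 bytes
⌊274,877,906,944 / 54,380,000⌋ = 5,054

5,054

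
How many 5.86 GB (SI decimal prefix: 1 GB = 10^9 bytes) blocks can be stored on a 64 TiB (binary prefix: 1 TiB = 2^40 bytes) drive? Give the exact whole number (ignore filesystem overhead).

Capacity: 64 TiB = 70,368,744,177,664 bytes
Per item: 5.86 GB = 5,860,000,000 bytes
⌊70,368,744,177,664 / 5,860,000,000⌋ = 12,008

12,008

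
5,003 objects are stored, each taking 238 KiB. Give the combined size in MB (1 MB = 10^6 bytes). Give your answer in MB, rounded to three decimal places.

1,219.291 MB

Total = 5,003 × 238 KiB = 1,190,714 KiB
= 1,190,714 × 1,024 bytes = 1,219,291,136 bytes
1 MB = 1,000,000 bytes
1,219,291,136 / 1,000,000 = 1,219.291 MB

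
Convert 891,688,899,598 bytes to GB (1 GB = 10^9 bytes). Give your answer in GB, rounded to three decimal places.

891.689 GB

891,688,899,598 bytes given.
1 GB = 1,000,000,000 bytes
891,688,899,598 / 1,000,000,000 = 891.689 GB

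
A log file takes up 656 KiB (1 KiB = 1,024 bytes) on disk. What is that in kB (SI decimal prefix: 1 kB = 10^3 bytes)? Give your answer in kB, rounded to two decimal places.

671.74 kB

656 KiB × 1,024 bytes/KiB = 671,744 bytes
1 kB = 10^3 bytes = 1,000 bytes
671,744 / 1,000 = 671.74 kB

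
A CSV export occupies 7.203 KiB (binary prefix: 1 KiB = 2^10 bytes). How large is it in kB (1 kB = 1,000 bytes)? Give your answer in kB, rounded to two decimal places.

7.38 kB

7.203 KiB × 1,024 bytes/KiB = 7,375.872 bytes
1 kB = 1,000 bytes
7,375.872 / 1,000 = 7.38 kB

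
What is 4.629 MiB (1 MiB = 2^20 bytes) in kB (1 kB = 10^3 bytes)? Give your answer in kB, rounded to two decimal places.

4,853.86 kB

4.629 MiB = 4.629 × 2^20 bytes = 4,853,858.304 bytes
1 kB = 1,000 bytes
4,853,858.304 / 1,000 = 4,853.86 kB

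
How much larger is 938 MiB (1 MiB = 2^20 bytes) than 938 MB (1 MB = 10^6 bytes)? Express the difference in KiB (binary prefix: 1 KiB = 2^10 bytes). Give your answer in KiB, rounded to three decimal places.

44,496.375 KiB

938 MiB = 938 × 1,048,576 = 983,564,288 bytes
938 MB = 938 × 1,000,000 = 938,000,000 bytes
difference = 45,564,288 bytes
45,564,288 / 1,024 = 44,496.375 KiB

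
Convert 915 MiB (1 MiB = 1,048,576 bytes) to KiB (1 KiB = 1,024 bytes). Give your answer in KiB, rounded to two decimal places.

915 MiB = 915 × 2^20 bytes = 959,447,040 bytes
1 KiB = 1,024 bytes
959,447,040 / 1,024 = 936,960.00 KiB

936,960.00 KiB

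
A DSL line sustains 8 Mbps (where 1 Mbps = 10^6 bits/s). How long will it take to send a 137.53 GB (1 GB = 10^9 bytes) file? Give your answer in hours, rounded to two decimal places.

137.53 GB = 137,530,000,000 bytes = 1,100,240,000,000 bits
8 Mbps = 8,000,000 bits/s
time = 1,100,240,000,000 / 8,000,000 = 137,530.0000 s
137,530.0000 s / 3600 = 38.20 hours

38.20 hours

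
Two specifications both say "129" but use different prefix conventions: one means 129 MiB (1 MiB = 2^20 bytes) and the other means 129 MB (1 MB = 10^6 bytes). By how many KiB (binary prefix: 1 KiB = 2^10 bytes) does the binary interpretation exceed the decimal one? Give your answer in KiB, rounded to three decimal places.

6,119.438 KiB

129 MiB = 129 × 1,048,576 = 135,266,304 bytes
129 MB = 129 × 1,000,000 = 129,000,000 bytes
difference = 6,266,304 bytes
6,266,304 / 1,024 = 6,119.438 KiB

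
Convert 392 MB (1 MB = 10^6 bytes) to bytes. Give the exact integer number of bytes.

392,000,000 bytes

392 × 1,000,000 = 392,000,000 bytes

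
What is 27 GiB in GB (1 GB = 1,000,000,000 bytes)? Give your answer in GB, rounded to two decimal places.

27 GiB = 27 × 2^30 bytes = 28,991,029,248 bytes
1 GB = 10^9 bytes = 1,000,000,000 bytes
28,991,029,248 / 1,000,000,000 = 28.99 GB

28.99 GB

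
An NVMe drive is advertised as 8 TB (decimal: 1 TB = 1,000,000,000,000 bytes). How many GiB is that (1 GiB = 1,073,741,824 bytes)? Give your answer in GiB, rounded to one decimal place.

8 TB × 1,000,000,000,000 bytes/TB = 8,000,000,000,000 bytes
1 GiB = 1,073,741,824 bytes
8,000,000,000,000 / 1,073,741,824 = 7,450.6 GiB

7,450.6 GiB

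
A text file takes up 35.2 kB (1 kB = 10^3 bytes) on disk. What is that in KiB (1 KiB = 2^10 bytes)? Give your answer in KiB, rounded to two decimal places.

34.38 KiB

35.2 kB = 35.2 × 10^3 bytes = 35,200 bytes
1 KiB = 1,024 bytes
35,200 / 1,024 = 34.38 KiB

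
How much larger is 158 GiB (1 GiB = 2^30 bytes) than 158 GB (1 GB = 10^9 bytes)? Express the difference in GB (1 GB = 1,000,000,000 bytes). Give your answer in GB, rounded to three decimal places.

158 GiB = 158 × 1,073,741,824 = 169,651,208,192 bytes
158 GB = 158 × 1,000,000,000 = 158,000,000,000 bytes
difference = 11,651,208,192 bytes
11,651,208,192 / 1,000,000,000 = 11.651 GB

11.651 GB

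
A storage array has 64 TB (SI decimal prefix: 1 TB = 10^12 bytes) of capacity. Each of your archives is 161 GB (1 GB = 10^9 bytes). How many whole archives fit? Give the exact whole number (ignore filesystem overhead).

397

Capacity: 64 TB = 64,000,000,000,000 bytes
Per item: 161 GB = 161,000,000,000 bytes
⌊64,000,000,000,000 / 161,000,000,000⌋ = 397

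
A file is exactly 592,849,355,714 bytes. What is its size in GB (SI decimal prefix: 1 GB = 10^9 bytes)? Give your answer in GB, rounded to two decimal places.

592,849,355,714 bytes given.
1 GB = 10^9 bytes = 1,000,000,000 bytes
592,849,355,714 / 1,000,000,000 = 592.85 GB

592.85 GB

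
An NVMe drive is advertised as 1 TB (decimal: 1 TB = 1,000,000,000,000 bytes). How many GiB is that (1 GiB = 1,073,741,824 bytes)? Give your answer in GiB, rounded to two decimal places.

931.32 GiB

1 TB = 1 × 10^12 bytes = 1,000,000,000,000 bytes
1 GiB = 1,073,741,824 bytes
1,000,000,000,000 / 1,073,741,824 = 931.32 GiB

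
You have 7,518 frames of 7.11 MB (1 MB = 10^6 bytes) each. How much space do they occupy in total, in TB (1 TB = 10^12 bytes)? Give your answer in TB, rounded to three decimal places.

0.053 TB

Total = 7,518 × 7.11 MB = 53452.98 MB
= 53452.98 × 1,000,000 bytes = 53,452,980,000 bytes
1 TB = 1,000,000,000,000 bytes
53,452,980,000 / 1,000,000,000,000 = 0.053 TB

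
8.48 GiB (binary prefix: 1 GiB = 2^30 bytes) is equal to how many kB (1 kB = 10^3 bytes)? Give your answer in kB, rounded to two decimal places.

9,105,330.67 kB

8.48 GiB = 8.48 × 2^30 bytes = 9,105,330,667.52 bytes
1 kB = 10^3 bytes = 1,000 bytes
9,105,330,667.52 / 1,000 = 9,105,330.67 kB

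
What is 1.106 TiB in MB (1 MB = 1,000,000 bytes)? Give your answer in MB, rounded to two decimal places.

1,216,059.86 MB

1.106 TiB × 1,099,511,627,776 bytes/TiB = 1,216,059,860,320.256 bytes
1 MB = 1,000,000 bytes
1,216,059,860,320.256 / 1,000,000 = 1,216,059.86 MB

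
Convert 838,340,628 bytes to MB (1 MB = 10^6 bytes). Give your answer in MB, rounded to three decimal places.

838,340,628 bytes given.
1 MB = 1,000,000 bytes
838,340,628 / 1,000,000 = 838.341 MB

838.341 MB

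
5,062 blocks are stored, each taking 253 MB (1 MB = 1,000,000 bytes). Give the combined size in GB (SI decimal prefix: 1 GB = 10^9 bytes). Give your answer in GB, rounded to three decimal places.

Total = 5,062 × 253 MB = 1,280,686 MB
= 1,280,686 × 1,000,000 bytes = 1,280,686,000,000 bytes
1 GB = 1,000,000,000 bytes
1,280,686,000,000 / 1,000,000,000 = 1,280.686 GB

1,280.686 GB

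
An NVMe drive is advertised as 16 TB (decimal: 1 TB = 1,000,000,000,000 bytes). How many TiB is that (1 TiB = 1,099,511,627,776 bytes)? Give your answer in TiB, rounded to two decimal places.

16 TB = 16 × 10^12 bytes = 16,000,000,000,000 bytes
1 TiB = 2^40 bytes = 1,099,511,627,776 bytes
16,000,000,000,000 / 1,099,511,627,776 = 14.55 TiB

14.55 TiB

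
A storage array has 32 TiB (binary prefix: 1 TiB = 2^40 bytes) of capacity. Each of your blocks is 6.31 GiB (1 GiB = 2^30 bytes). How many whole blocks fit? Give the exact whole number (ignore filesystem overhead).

5,193

Capacity: 32 TiB = 35,184,372,088,832 bytes
Per item: 6.31 GiB = 6,775,310,909.44 bytes
⌊35,184,372,088,832 / 6,775,310,909.44⌋ = 5,193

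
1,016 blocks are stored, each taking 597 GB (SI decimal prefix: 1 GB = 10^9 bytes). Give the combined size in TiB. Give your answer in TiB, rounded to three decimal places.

Total = 1,016 × 597 GB = 606,552 GB
= 606,552 × 1,000,000,000 bytes = 606,552,000,000,000 bytes
1 TiB = 1,099,511,627,776 bytes
606,552,000,000,000 / 1,099,511,627,776 = 551.656 TiB

551.656 TiB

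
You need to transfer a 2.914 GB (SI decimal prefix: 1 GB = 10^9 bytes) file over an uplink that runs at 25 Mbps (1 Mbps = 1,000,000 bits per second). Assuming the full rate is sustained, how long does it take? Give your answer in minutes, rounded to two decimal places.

15.54 minutes

2.914 GB = 2,914,000,000 bytes = 23,312,000,000 bits
25 Mbps = 25,000,000 bits/s
time = 23,312,000,000 / 25,000,000 = 932.480 s
932.480 s / 60 = 15.54 minutes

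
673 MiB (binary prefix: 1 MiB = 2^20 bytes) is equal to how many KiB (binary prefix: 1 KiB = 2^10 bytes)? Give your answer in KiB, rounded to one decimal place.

673 MiB = 673 × 2^20 bytes = 705,691,648 bytes
1 KiB = 1,024 bytes
705,691,648 / 1,024 = 689,152.0 KiB

689,152.0 KiB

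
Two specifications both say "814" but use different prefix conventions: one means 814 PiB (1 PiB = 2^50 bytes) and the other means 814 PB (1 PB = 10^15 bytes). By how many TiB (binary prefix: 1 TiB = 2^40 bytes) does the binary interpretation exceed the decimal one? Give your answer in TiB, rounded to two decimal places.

93,207.31 TiB

814 PiB = 814 × 1,125,899,906,842,624 = 916,482,524,169,895,936 bytes
814 PB = 814 × 1,000,000,000,000,000 = 814,000,000,000,000,000 bytes
difference = 102,482,524,169,895,936 bytes
102,482,524,169,895,936 / 1,099,511,627,776 = 93,207.31 TiB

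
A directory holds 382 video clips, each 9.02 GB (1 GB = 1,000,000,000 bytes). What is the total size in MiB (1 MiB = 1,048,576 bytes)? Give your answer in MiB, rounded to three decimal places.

Total = 382 × 9.02 GB = 3445.64 GB
= 3445.64 × 1,000,000,000 bytes = 3,445,640,000,000 bytes
1 MiB = 1,048,576 bytes
3,445,640,000,000 / 1,048,576 = 3,286,018.372 MiB

3,286,018.372 MiB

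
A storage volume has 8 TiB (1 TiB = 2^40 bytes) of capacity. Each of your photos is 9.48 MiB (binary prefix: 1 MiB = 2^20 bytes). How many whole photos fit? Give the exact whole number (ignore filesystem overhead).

Capacity: 8 TiB = 8,796,093,022,208 bytes
Per item: 9.48 MiB = 9,940,500.48 bytes
⌊8,796,093,022,208 / 9,940,500.48⌋ = 884,874

884,874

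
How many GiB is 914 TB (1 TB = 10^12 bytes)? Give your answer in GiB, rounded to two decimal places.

914 TB × 1,000,000,000,000 bytes/TB = 914,000,000,000,000 bytes
1 GiB = 2^30 bytes = 1,073,741,824 bytes
914,000,000,000,000 / 1,073,741,824 = 851,228.83 GiB

851,228.83 GiB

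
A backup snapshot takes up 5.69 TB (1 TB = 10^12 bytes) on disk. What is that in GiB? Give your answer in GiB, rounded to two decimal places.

5.69 TB = 5.69 × 10^12 bytes = 5,690,000,000,000 bytes
1 GiB = 1,073,741,824 bytes
5,690,000,000,000 / 1,073,741,824 = 5,299.23 GiB

5,299.23 GiB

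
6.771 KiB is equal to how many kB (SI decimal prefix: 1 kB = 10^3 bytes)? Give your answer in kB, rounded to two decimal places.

6.93 kB

6.771 KiB × 1,024 bytes/KiB = 6,933.504 bytes
1 kB = 1,000 bytes
6,933.504 / 1,000 = 6.93 kB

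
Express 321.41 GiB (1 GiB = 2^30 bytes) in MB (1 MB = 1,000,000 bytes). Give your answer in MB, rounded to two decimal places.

345,111.36 MB

321.41 GiB × 1,073,741,824 bytes/GiB = 345,111,359,651.84 bytes
1 MB = 10^6 bytes = 1,000,000 bytes
345,111,359,651.84 / 1,000,000 = 345,111.36 MB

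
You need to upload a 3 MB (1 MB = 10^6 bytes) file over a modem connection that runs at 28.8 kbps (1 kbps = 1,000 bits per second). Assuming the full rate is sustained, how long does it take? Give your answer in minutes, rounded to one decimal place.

3 MB = 3,000,000 bytes = 24,000,000 bits
28.8 kbps = 28,800 bits/s
time = 24,000,000 / 28,800 = 833.33 s
833.33 s / 60 = 13.9 minutes

13.9 minutes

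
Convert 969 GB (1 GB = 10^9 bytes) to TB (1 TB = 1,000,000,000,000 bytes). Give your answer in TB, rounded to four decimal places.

0.9690 TB

969 GB = 969 × 10^9 bytes = 969,000,000,000 bytes
1 TB = 1,000,000,000,000 bytes
969,000,000,000 / 1,000,000,000,000 = 0.9690 TB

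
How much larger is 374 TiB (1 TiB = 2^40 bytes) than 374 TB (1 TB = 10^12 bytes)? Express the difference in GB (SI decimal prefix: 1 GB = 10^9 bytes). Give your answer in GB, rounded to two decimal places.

37,217.35 GB

374 TiB = 374 × 1,099,511,627,776 = 411,217,348,788,224 bytes
374 TB = 374 × 1,000,000,000,000 = 374,000,000,000,000 bytes
difference = 37,217,348,788,224 bytes
37,217,348,788,224 / 1,000,000,000 = 37,217.35 GB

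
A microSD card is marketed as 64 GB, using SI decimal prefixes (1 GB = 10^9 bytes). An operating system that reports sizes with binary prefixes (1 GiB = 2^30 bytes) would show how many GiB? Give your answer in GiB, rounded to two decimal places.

64 GB × 1,000,000,000 bytes/GB = 64,000,000,000 bytes
1 GiB = 2^30 bytes = 1,073,741,824 bytes
64,000,000,000 / 1,073,741,824 = 59.60 GiB

59.60 GiB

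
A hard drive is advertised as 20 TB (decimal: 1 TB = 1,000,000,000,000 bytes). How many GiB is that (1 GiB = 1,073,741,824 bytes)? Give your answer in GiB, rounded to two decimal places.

20 TB × 1,000,000,000,000 bytes/TB = 20,000,000,000,000 bytes
1 GiB = 2^30 bytes = 1,073,741,824 bytes
20,000,000,000,000 / 1,073,741,824 = 18,626.45 GiB

18,626.45 GiB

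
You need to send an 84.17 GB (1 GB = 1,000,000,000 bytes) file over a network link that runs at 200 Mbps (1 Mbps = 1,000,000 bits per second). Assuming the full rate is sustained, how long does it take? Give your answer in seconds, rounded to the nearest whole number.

3,367 seconds

84.17 GB = 84,170,000,000 bytes = 673,360,000,000 bits
200 Mbps = 200,000,000 bits/s
time = 673,360,000,000 / 200,000,000 = 3,367 s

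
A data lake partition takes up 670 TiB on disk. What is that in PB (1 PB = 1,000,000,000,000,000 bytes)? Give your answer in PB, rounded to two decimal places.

670 TiB = 670 × 2^40 bytes = 736,672,790,609,920 bytes
1 PB = 1,000,000,000,000,000 bytes
736,672,790,609,920 / 1,000,000,000,000,000 = 0.74 PB

0.74 PB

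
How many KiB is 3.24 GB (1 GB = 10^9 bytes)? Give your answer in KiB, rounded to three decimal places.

3,164,062.500 KiB

3.24 GB × 1,000,000,000 bytes/GB = 3,240,000,000 bytes
1 KiB = 1,024 bytes
3,240,000,000 / 1,024 = 3,164,062.500 KiB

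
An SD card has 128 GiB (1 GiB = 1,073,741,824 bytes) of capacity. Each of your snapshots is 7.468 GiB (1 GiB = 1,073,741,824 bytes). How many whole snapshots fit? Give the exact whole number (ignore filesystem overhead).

Capacity: 128 GiB = 137,438,953,472 bytes
Per item: 7.468 GiB = 8,018,703,941.632 bytes
⌊137,438,953,472 / 8,018,703,941.632⌋ = 17

17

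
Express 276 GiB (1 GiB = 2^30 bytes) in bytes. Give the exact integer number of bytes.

276 × 1,073,741,824 = 296,352,743,424 bytes

296,352,743,424 bytes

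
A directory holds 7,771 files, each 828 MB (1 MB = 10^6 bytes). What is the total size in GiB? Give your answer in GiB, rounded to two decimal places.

Total = 7,771 × 828 MB = 6,434,388 MB
= 6,434,388 × 1,000,000 bytes = 6,434,388,000,000 bytes
1 GiB = 1,073,741,824 bytes
6,434,388,000,000 / 1,073,741,824 = 5,992.49 GiB

5,992.49 GiB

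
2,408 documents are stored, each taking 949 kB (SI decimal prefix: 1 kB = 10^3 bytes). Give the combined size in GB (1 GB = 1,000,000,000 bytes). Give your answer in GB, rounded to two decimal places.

Total = 2,408 × 949 kB = 2,285,192 kB
= 2,285,192 × 1,000 bytes = 2,285,192,000 bytes
1 GB = 1,000,000,000 bytes
2,285,192,000 / 1,000,000,000 = 2.29 GB

2.29 GB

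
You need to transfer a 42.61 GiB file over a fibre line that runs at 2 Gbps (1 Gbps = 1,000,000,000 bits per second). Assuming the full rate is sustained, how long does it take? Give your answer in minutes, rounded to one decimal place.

42.61 GiB = 45,752,139,120.64 bytes = 366,017,112,965.12 bits
2 Gbps = 2,000,000,000 bits/s
time = 366,017,112,965.12 / 2,000,000,000 = 183.01 s
183.01 s / 60 = 3.1 minutes

3.1 minutes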